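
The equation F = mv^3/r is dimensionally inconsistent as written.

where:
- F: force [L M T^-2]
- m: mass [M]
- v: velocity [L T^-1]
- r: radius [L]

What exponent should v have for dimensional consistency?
The exponent of v should be 2: F = mv^2/r

The LHS F has dimensions [L M T^-2]; v has dimensions [L T^-1].
As written, the RHS mv^3/r (exponent 3 on v) has dimensions [L^2 M T^-3], which does not match.
With exponent 2, the RHS mv^2/r has dimensions [L M T^-2], matching the LHS.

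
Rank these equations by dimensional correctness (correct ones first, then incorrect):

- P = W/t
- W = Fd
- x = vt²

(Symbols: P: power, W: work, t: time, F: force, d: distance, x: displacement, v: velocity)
Dimensionally correct: P = W/t, W = Fd
Dimensionally incorrect: x = vt²
Ordered (correct first, then incorrect): P = W/t, W = Fd, x = vt²

- P = W/t: LHS [L^2 M T^-3], RHS [L^2 M T^-3] → correct ✓
- W = Fd: LHS [L^2 M T^-2], RHS [L^2 M T^-2] → correct ✓
- x = vt²: LHS [L], RHS [L T] → incorrect ✗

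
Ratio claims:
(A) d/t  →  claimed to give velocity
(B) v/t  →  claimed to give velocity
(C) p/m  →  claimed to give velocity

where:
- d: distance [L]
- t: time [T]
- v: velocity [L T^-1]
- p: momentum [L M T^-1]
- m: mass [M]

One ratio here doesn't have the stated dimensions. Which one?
(B) v/t does not give velocity

(A) d/t: [L T^-1] = velocity [L T^-1] ✓
(B) v/t: [L T^-2] ≠ velocity [L T^-1] ✗
(C) p/m: [L T^-1] = velocity [L T^-1] ✓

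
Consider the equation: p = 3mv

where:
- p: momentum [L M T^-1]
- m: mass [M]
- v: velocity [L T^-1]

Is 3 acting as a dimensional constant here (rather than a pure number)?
No

p has dimensions [L M T^-1] and mv already has dimensions [L M T^-1], so the equation balances without 3 contributing any dimensions. 3 is a pure (dimensionless) number; changing or removing it would not affect dimensional consistency.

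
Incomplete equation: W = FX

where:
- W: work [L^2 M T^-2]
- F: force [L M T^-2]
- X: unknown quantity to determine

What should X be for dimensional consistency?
X = d (distance), dimensions [L]

W has dimensions [L^2 M T^-2]; the rest of the RHS (F) has dimensions [L M T^-2].
So X must have dimensions [L] — X = d (distance).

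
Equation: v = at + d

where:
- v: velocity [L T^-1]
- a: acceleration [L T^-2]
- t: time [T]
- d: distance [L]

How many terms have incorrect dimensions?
1

LHS v: [L T^-1]
- at: [L T^-1] ✓
- d: [L] ✗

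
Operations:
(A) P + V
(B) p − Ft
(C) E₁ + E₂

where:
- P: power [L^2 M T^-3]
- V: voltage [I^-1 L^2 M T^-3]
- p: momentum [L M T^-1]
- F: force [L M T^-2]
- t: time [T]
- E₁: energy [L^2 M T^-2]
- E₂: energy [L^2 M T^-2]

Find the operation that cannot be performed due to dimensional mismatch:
(A) P + V

(A) P + V: P [L^2 M T^-3] and V [I^-1 L^2 M T^-3] — different dimensions cannot be added/subtracted ✗
(B) p − Ft: p [L M T^-1] and Ft [L M T^-1] — same dimensions ✓
(C) E₁ + E₂: E₁ [L^2 M T^-2] and E₂ [L^2 M T^-2] — same dimensions ✓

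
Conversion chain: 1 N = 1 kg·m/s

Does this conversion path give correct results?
The chain is incorrect (it contains an error).

Incorrect: Newton is kg·m/s², not kg·m/s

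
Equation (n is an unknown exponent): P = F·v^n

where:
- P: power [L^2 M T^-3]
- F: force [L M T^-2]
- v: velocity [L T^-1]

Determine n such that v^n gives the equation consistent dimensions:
n = 1

P has dimensions [L^2 M T^-3]; v has dimensions [L T^-1].
The rest of the RHS has dimensions [L M T^-2], so v^n must supply [L T^-1].
With n = 1: F·v^1 has dimensions [L^2 M T^-3], matching the LHS ✓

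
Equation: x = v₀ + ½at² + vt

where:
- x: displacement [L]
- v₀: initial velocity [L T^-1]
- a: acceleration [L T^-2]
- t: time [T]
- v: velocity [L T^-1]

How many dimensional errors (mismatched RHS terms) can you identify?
1

LHS x: [L]
- v₀: [L T^-1] ✗
- ½at²: [L] ✓
- vt: [L] ✓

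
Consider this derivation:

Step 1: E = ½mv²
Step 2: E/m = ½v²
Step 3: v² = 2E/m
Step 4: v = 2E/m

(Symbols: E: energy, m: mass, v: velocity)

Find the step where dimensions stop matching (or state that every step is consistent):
Step 4

Step 1: E = ½mv² → LHS [L^2 M T^-2], RHS [L^2 M T^-2] ✓
Step 2: E/m = ½v² → LHS [L^2 T^-2], RHS [L^2 T^-2] ✓
Step 3: v² = 2E/m → LHS [L^2 T^-2], RHS [L^2 T^-2] ✓
Step 4: v = 2E/m → LHS [L T^-1], RHS [L^2 T^-2] ✗

The first dimensional inconsistency appears in step 4: v = 2E/m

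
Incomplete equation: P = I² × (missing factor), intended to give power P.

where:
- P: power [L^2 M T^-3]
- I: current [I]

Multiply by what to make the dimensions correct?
R (resistance), dimensions [I^-2 L^2 M T^-3]

P has dimensions [L^2 M T^-3] and I² has dimensions [I^2].
The missing factor must have dimensions [L^2 M T^-3] / [I^2] = [I^-2 L^2 M T^-3], i.e. resistance (R).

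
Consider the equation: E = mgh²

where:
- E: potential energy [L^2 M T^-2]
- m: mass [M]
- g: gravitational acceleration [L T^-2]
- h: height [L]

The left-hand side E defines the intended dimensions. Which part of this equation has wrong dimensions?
The right-hand side term mgh²

E has dimensions [L^2 M T^-2], but mgh² has dimensions [L^3 M T^-2], so the term mgh² is dimensionally wrong for E.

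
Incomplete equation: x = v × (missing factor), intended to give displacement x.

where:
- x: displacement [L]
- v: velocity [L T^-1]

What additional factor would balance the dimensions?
t (time), dimensions [T]

x has dimensions [L] and v has dimensions [L T^-1].
The missing factor must have dimensions [L] / [L T^-1] = [T], i.e. time (t).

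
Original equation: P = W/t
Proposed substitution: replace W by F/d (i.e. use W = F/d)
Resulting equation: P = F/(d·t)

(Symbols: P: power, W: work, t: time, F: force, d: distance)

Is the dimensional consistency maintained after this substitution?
No

[W] = [L^2 M T^-2] and [F/d] = [M T^-2]. These differ, so the substitution replaces a quantity by one of different dimensions and the result P = F/(d·t) has LHS [L^2 M T^-3] vs RHS [M T^-3] — inconsistent.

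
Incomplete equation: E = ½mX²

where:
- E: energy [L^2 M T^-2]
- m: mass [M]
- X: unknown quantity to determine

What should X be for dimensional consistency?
X = v (velocity), dimensions [L T^-1]

E has dimensions [L^2 M T^-2]; the rest of the RHS (½m) has dimensions [M].
So X² must have dimensions [L^2 T^-2], i.e. X has dimensions [L T^-1] — X = v (velocity).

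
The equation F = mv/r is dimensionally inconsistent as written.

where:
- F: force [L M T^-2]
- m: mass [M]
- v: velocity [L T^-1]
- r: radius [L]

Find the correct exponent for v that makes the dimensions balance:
The exponent of v should be 2: F = mv^2/r

The LHS F has dimensions [L M T^-2]; v has dimensions [L T^-1].
As written, the RHS mv/r (exponent 1 on v) has dimensions [M T^-1], which does not match.
With exponent 2, the RHS mv^2/r has dimensions [L M T^-2], matching the LHS.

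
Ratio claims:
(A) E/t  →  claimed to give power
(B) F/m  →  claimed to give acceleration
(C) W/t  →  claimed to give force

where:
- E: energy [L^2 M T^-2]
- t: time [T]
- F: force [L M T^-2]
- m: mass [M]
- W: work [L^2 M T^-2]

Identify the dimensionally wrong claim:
(C) W/t does not give force

(A) E/t: [L^2 M T^-3] = power [L^2 M T^-3] ✓
(B) F/m: [L T^-2] = acceleration [L T^-2] ✓
(C) W/t: [L^2 M T^-3] ≠ force [L M T^-2] ✗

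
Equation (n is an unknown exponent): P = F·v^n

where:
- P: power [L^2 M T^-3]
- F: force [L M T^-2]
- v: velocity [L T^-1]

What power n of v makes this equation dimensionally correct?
n = 1

P has dimensions [L^2 M T^-3]; v has dimensions [L T^-1].
The rest of the RHS has dimensions [L M T^-2], so v^n must supply [L T^-1].
With n = 1: F·v^1 has dimensions [L^2 M T^-3], matching the LHS ✓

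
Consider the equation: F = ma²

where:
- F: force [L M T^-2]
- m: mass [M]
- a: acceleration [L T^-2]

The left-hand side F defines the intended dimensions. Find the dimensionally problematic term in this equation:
The right-hand side term ma²

F has dimensions [L M T^-2], but ma² has dimensions [L^2 M T^-4], so the term ma² is dimensionally wrong for F.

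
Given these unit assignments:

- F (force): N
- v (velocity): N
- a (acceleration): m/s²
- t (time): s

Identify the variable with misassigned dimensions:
v

The variable v (velocity) should have units m/s, not N.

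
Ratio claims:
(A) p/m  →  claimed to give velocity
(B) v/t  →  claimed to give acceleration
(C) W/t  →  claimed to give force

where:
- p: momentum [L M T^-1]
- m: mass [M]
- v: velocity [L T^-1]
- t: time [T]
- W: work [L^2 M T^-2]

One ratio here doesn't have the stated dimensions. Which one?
(C) W/t does not give force

(A) p/m: [L T^-1] = velocity [L T^-1] ✓
(B) v/t: [L T^-2] = acceleration [L T^-2] ✓
(C) W/t: [L^2 M T^-3] ≠ force [L M T^-2] ✗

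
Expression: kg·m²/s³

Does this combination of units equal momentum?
No

The expression kg·m²/s³ has dimensions [L^2 M T^-3], but momentum has dimensions [L M T^-1].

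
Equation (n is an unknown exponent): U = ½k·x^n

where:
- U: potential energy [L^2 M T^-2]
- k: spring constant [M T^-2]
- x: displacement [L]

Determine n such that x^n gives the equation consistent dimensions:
n = 2

U has dimensions [L^2 M T^-2]; x has dimensions [L].
The rest of the RHS has dimensions [M T^-2], so x^n must supply [L^2].
With n = 2: ½k·x^2 has dimensions [L^2 M T^-2], matching the LHS ✓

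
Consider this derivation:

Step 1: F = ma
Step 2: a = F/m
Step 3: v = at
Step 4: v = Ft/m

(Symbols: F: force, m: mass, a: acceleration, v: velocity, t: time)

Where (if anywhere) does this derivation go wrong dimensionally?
No step introduces an error — all steps are dimensionally consistent.

Step 1: F = ma → LHS [L M T^-2], RHS [L M T^-2] ✓
Step 2: a = F/m → LHS [L T^-2], RHS [L T^-2] ✓
Step 3: v = at → LHS [L T^-1], RHS [L T^-1] ✓
Step 4: v = Ft/m → LHS [L T^-1], RHS [L T^-1] ✓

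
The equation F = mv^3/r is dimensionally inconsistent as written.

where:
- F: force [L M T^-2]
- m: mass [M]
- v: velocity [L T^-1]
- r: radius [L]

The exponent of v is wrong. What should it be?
The exponent of v should be 2: F = mv^2/r

The LHS F has dimensions [L M T^-2]; v has dimensions [L T^-1].
As written, the RHS mv^3/r (exponent 3 on v) has dimensions [L^2 M T^-3], which does not match.
With exponent 2, the RHS mv^2/r has dimensions [L M T^-2], matching the LHS.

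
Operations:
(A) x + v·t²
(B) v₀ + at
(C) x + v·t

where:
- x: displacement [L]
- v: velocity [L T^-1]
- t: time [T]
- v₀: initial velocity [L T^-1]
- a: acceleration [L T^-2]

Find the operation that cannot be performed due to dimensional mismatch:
(A) x + v·t²

(A) x + v·t²: x [L] and v·t² [L T] — different dimensions cannot be added/subtracted ✗
(B) v₀ + at: v₀ [L T^-1] and at [L T^-1] — same dimensions ✓
(C) x + v·t: x [L] and v·t [L] — same dimensions ✓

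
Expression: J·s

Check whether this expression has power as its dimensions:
No

The expression J·s has dimensions [L^2 M T^-1], but power has dimensions [L^2 M T^-3].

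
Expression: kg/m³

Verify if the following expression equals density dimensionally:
Yes

The expression kg/m³ has dimensions [L^-3 M], which is exactly density [L^-3 M].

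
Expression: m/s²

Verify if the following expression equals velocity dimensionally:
No

The expression m/s² has dimensions [L T^-2], but velocity has dimensions [L T^-1].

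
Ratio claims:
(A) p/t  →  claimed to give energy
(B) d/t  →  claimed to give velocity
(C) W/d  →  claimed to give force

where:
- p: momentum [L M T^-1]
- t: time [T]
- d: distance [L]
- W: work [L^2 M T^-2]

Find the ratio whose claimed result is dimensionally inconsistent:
(A) p/t does not give energy

(A) p/t: [L M T^-2] ≠ energy [L^2 M T^-2] ✗
(B) d/t: [L T^-1] = velocity [L T^-1] ✓
(C) W/d: [L M T^-2] = force [L M T^-2] ✓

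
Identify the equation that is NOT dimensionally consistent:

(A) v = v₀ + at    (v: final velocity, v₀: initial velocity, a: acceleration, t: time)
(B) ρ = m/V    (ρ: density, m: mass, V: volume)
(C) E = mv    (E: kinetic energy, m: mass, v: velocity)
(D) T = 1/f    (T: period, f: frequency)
(C) E = mv

The equation (C) E = mv is dimensionally incorrect.

LHS (E): [L^2 M T^-2]
RHS (mv): [L M T^-1] ✗

The dimensions do not match. The other three equations balance.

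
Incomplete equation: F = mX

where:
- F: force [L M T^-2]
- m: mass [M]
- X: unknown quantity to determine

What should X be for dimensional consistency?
X = a (acceleration), dimensions [L T^-2]

F has dimensions [L M T^-2]; the rest of the RHS (m) has dimensions [M].
So X must have dimensions [L T^-2] — X = a (acceleration).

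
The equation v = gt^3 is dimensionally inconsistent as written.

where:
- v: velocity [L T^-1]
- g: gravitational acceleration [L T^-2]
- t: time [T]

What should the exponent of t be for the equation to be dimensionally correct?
The exponent of t should be 1: v = gt

The LHS v has dimensions [L T^-1]; t has dimensions [T].
As written, the RHS gt^3 (exponent 3 on t) has dimensions [L T], which does not match.
With exponent 1, the RHS gt has dimensions [L T^-1], matching the LHS.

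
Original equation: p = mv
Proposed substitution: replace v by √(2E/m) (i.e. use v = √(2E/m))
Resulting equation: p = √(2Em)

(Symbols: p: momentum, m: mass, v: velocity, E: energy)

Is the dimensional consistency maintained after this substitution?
Yes

[v] = [L T^-1] and [√(2E/m)] = [L T^-1]. These match, so the substitution replaces a quantity by one of the same dimensions and the result p = √(2Em) has LHS [L M T^-1] vs RHS [L M T^-1] — still consistent.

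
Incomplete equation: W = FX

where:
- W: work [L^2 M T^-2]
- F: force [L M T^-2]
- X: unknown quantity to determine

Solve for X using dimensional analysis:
X = d (distance), dimensions [L]

W has dimensions [L^2 M T^-2]; the rest of the RHS (F) has dimensions [L M T^-2].
So X must have dimensions [L] — X = d (distance).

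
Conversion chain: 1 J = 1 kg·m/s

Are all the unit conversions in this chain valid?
The chain is incorrect (it contains an error).

Incorrect: Joule is kg·m²/s², not kg·m/s (that is momentum)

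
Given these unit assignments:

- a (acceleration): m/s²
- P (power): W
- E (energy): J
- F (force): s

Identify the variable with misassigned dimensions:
F

The variable F (force) should have units N, not s.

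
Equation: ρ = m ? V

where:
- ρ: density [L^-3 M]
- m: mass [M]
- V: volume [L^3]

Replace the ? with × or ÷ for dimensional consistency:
division (÷): ρ = m ÷ V

ρ [L^-3 M]; m [M]; V [L^3].
m × V → [L^3 M] ✗
m ÷ V → [L^-3 M] ✓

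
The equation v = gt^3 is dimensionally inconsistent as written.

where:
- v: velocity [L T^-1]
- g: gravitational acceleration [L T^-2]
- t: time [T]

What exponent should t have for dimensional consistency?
The exponent of t should be 1: v = gt

The LHS v has dimensions [L T^-1]; t has dimensions [T].
As written, the RHS gt^3 (exponent 3 on t) has dimensions [L T], which does not match.
With exponent 1, the RHS gt has dimensions [L T^-1], matching the LHS.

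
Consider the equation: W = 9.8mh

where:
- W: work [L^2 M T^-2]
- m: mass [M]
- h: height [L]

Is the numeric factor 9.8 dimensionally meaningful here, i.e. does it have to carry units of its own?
Yes

W has dimensions [L^2 M T^-2], while mh alone has dimensions [L M]. For the equation to balance, the factor 9.8 must carry dimensions [L T^-2] — it is a dimensional constant (a numerical value of a physical quantity with its units suppressed), not a pure number.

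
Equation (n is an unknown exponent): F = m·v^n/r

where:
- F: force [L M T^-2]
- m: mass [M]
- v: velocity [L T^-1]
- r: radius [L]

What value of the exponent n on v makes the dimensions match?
n = 2

F has dimensions [L M T^-2]; v has dimensions [L T^-1].
The rest of the RHS has dimensions [L^-1 M], so v^n must supply [L^2 T^-2].
With n = 2: m·v^2/r has dimensions [L M T^-2], matching the LHS ✓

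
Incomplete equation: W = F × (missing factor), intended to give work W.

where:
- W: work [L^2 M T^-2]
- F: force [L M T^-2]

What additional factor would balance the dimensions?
d (distance), dimensions [L]

W has dimensions [L^2 M T^-2] and F has dimensions [L M T^-2].
The missing factor must have dimensions [L^2 M T^-2] / [L M T^-2] = [L], i.e. distance (d).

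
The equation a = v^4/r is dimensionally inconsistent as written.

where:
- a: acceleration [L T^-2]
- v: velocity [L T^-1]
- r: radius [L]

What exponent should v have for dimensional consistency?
The exponent of v should be 2: a = v^2/r

The LHS a has dimensions [L T^-2]; v has dimensions [L T^-1].
As written, the RHS v^4/r (exponent 4 on v) has dimensions [L^3 T^-4], which does not match.
With exponent 2, the RHS v^2/r has dimensions [L T^-2], matching the LHS.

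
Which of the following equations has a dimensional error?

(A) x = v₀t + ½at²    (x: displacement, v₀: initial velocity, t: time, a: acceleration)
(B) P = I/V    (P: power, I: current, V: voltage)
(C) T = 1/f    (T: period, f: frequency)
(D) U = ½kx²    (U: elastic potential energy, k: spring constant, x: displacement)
(B) P = I/V

The equation (B) P = I/V is dimensionally incorrect.

LHS (P): [L^2 M T^-3]
RHS (I/V): [I^2 L^-2 M^-1 T^3] ✗

The dimensions do not match. The other three equations balance.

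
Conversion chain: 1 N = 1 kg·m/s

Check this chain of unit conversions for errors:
The chain is incorrect (it contains an error).

Incorrect: Newton is kg·m/s², not kg·m/s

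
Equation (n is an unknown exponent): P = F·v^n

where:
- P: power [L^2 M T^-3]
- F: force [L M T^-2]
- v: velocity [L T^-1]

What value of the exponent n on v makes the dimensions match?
n = 1

P has dimensions [L^2 M T^-3]; v has dimensions [L T^-1].
The rest of the RHS has dimensions [L M T^-2], so v^n must supply [L T^-1].
With n = 1: F·v^1 has dimensions [L^2 M T^-3], matching the LHS ✓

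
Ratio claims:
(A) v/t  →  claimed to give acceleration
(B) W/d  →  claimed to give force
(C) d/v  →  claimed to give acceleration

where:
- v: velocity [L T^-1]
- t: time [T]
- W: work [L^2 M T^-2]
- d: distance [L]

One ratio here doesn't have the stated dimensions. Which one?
(C) d/v does not give acceleration

(A) v/t: [L T^-2] = acceleration [L T^-2] ✓
(B) W/d: [L M T^-2] = force [L M T^-2] ✓
(C) d/v: [T] ≠ acceleration [L T^-2] ✗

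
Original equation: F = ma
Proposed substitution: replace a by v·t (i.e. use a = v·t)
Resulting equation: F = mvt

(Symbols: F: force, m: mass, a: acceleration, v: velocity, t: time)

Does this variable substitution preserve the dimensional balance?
No

[a] = [L T^-2] and [v·t] = [L]. These differ, so the substitution replaces a quantity by one of different dimensions and the result F = mvt has LHS [L M T^-2] vs RHS [L M] — inconsistent.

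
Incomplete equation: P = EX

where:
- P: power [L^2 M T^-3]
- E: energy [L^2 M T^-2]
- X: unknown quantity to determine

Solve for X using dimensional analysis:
X = f (inverse time / frequency (1/t)), dimensions [T^-1]

P has dimensions [L^2 M T^-3]; the rest of the RHS (E) has dimensions [L^2 M T^-2].
So X must have dimensions [T^-1] — X = f (inverse time / frequency (1/t)).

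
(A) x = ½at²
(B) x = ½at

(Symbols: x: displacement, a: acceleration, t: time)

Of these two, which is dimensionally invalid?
(B)

(A) x = ½at²: LHS [L], RHS [L] ✓
(B) x = ½at: LHS [L], RHS [L T^-1] ✗

Expression (B) x = ½at is dimensionally incorrect.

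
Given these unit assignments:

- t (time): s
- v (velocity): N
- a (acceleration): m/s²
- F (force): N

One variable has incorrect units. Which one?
v

The variable v (velocity) should have units m/s, not N.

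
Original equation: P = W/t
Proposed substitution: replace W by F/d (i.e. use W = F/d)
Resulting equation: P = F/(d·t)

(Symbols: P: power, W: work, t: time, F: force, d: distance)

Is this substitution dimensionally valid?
No

[W] = [L^2 M T^-2] and [F/d] = [M T^-2]. These differ, so the substitution replaces a quantity by one of different dimensions and the result P = F/(d·t) has LHS [L^2 M T^-3] vs RHS [M T^-3] — inconsistent.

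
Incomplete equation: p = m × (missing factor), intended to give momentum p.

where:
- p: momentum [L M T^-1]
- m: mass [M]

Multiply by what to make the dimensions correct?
v (velocity), dimensions [L T^-1]

p has dimensions [L M T^-1] and m has dimensions [M].
The missing factor must have dimensions [L M T^-1] / [M] = [L T^-1], i.e. velocity (v).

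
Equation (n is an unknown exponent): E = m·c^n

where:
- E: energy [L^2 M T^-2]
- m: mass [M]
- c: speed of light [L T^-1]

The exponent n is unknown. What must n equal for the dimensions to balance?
n = 2

E has dimensions [L^2 M T^-2]; c has dimensions [L T^-1].
The rest of the RHS has dimensions [M], so c^n must supply [L^2 T^-2].
With n = 2: m·c^2 has dimensions [L^2 M T^-2], matching the LHS ✓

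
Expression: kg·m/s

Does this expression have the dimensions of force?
No

The expression kg·m/s has dimensions [L M T^-1], but force has dimensions [L M T^-2].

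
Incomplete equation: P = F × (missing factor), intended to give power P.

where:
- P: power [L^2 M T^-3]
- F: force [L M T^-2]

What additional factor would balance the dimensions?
v (velocity), dimensions [L T^-1]

P has dimensions [L^2 M T^-3] and F has dimensions [L M T^-2].
The missing factor must have dimensions [L^2 M T^-3] / [L M T^-2] = [L T^-1], i.e. velocity (v).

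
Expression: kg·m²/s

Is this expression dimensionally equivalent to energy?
No

The expression kg·m²/s has dimensions [L^2 M T^-1], but energy has dimensions [L^2 M T^-2].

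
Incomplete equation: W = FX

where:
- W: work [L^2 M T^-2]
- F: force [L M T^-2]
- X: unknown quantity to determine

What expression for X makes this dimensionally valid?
X = d (distance), dimensions [L]

W has dimensions [L^2 M T^-2]; the rest of the RHS (F) has dimensions [L M T^-2].
So X must have dimensions [L] — X = d (distance).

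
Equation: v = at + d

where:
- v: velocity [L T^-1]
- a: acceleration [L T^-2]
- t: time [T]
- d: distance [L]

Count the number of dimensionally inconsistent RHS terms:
1

LHS v: [L T^-1]
- at: [L T^-1] ✓
- d: [L] ✗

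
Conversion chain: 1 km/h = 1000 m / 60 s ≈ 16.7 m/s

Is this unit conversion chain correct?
The chain is incorrect (it contains an error).

Incorrect: 1 h = 3600 s, not 60 s (1 km/h ≈ 0.278 m/s)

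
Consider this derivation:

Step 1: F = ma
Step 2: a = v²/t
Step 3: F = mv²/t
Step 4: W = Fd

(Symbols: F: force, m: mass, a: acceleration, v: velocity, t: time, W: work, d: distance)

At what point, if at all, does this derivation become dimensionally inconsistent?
Step 2

Step 1: F = ma → LHS [L M T^-2], RHS [L M T^-2] ✓
Step 2: a = v²/t → LHS [L T^-2], RHS [L^2 T^-3] ✗

The first dimensional inconsistency appears in step 2: a = v²/t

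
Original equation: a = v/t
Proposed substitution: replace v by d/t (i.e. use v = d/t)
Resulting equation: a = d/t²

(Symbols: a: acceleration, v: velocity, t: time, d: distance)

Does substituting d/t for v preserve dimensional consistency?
Yes

[v] = [L T^-1] and [d/t] = [L T^-1]. These match, so the substitution replaces a quantity by one of the same dimensions and the result a = d/t² has LHS [L T^-2] vs RHS [L T^-2] — still consistent.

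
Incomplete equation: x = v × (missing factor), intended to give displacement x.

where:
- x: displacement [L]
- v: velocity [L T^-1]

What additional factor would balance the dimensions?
t (time), dimensions [T]

x has dimensions [L] and v has dimensions [L T^-1].
The missing factor must have dimensions [L] / [L T^-1] = [T], i.e. time (t).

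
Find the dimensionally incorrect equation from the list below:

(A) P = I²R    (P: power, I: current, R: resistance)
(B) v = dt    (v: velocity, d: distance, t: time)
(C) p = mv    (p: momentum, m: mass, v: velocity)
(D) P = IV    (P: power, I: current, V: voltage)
(B) v = dt

The equation (B) v = dt is dimensionally incorrect.

LHS (v): [L T^-1]
RHS (dt): [L T] ✗

The dimensions do not match. The other three equations balance.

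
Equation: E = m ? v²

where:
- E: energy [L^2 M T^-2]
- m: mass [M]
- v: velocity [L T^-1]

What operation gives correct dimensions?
multiplication (×): E = m × v²

E [L^2 M T^-2]; m [M]; v² [L^2 T^-2].
m × v² → [L^2 M T^-2] ✓
m ÷ v² → [L^-2 M T^2] ✗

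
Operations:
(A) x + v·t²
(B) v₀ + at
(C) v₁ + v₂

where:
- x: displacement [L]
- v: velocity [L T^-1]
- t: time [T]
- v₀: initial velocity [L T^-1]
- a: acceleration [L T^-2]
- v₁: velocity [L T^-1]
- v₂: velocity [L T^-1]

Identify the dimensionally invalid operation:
(A) x + v·t²

(A) x + v·t²: x [L] and v·t² [L T] — different dimensions cannot be added/subtracted ✗
(B) v₀ + at: v₀ [L T^-1] and at [L T^-1] — same dimensions ✓
(C) v₁ + v₂: v₁ [L T^-1] and v₂ [L T^-1] — same dimensions ✓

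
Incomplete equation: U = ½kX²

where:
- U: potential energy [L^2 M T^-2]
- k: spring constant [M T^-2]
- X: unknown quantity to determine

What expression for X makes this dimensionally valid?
X = x (displacement), dimensions [L]

U has dimensions [L^2 M T^-2]; the rest of the RHS (½k) has dimensions [M T^-2].
So X² must have dimensions [L^2], i.e. X has dimensions [L] — X = x (displacement).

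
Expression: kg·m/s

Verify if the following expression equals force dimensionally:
No

The expression kg·m/s has dimensions [L M T^-1], but force has dimensions [L M T^-2].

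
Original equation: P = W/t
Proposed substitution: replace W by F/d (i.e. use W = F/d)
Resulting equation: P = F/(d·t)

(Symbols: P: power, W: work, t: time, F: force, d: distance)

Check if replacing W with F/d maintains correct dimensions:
No

[W] = [L^2 M T^-2] and [F/d] = [M T^-2]. These differ, so the substitution replaces a quantity by one of different dimensions and the result P = F/(d·t) has LHS [L^2 M T^-3] vs RHS [M T^-3] — inconsistent.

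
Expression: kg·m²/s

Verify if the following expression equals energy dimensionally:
No

The expression kg·m²/s has dimensions [L^2 M T^-1], but energy has dimensions [L^2 M T^-2].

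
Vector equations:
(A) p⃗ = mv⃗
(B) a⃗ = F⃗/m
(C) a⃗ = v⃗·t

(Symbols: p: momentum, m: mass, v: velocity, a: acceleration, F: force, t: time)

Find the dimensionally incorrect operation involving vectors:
(C) a⃗ = v⃗·t

(A) p⃗ = mv⃗: LHS [L M T^-1], RHS [L M T^-1] ✓ — mass (scalar) times velocity (vector)
(B) a⃗ = F⃗/m: LHS [L T^-2], RHS [L T^-2] ✓ — force (vector) divided by mass (scalar)
(C) a⃗ = v⃗·t: LHS [L T^-2], RHS [L] ✗ — acceleration is velocity per time; should be v⃗/t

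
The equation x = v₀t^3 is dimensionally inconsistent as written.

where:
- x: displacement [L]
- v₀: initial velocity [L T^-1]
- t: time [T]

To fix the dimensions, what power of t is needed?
The exponent of t should be 1: x = v₀t

The LHS x has dimensions [L]; t has dimensions [T].
As written, the RHS v₀t^3 (exponent 3 on t) has dimensions [L T^2], which does not match.
With exponent 1, the RHS v₀t has dimensions [L], matching the LHS.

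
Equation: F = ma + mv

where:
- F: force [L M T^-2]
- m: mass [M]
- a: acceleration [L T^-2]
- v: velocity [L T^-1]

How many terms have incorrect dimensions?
1

LHS F: [L M T^-2]
- ma: [L M T^-2] ✓
- mv: [L M T^-1] ✗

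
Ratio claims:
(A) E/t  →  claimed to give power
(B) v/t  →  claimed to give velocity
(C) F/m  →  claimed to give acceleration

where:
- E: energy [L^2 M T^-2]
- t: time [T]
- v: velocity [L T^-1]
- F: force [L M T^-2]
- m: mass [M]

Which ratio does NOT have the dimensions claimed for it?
(B) v/t does not give velocity

(A) E/t: [L^2 M T^-3] = power [L^2 M T^-3] ✓
(B) v/t: [L T^-2] ≠ velocity [L T^-1] ✗
(C) F/m: [L T^-2] = acceleration [L T^-2] ✓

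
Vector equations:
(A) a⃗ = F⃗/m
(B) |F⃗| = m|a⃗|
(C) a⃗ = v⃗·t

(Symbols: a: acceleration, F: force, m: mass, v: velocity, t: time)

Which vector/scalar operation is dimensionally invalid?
(C) a⃗ = v⃗·t

(A) a⃗ = F⃗/m: LHS [L T^-2], RHS [L T^-2] ✓ — force (vector) divided by mass (scalar)
(B) |F⃗| = m|a⃗|: LHS [L M T^-2], RHS [L M T^-2] ✓ — magnitudes of vectors are scalars
(C) a⃗ = v⃗·t: LHS [L T^-2], RHS [L] ✗ — acceleration is velocity per time; should be v⃗/t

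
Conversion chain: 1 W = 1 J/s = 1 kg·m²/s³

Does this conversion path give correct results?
The chain is correct (no errors).

Correct: Watt is Joule per second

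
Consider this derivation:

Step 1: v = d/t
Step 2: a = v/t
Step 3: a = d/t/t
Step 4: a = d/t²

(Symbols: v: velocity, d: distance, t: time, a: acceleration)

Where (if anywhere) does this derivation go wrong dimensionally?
No step introduces an error — all steps are dimensionally consistent.

Step 1: v = d/t → LHS [L T^-1], RHS [L T^-1] ✓
Step 2: a = v/t → LHS [L T^-2], RHS [L T^-2] ✓
Step 3: a = d/t/t → LHS [L T^-2], RHS [L T^-2] ✓
Step 4: a = d/t² → LHS [L T^-2], RHS [L T^-2] ✓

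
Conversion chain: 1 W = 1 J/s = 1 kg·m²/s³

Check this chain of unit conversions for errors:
The chain is correct (no errors).

Correct: Watt is Joule per second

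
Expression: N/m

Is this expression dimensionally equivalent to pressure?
No

The expression N/m has dimensions [M T^-2], but pressure has dimensions [L^-1 M T^-2].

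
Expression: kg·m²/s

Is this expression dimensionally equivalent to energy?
No

The expression kg·m²/s has dimensions [L^2 M T^-1], but energy has dimensions [L^2 M T^-2].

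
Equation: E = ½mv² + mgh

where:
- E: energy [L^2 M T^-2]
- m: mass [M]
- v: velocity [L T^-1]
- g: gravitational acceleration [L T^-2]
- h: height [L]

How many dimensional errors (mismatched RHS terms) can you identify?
0

LHS E: [L^2 M T^-2]
- ½mv²: [L^2 M T^-2] ✓
- mgh: [L^2 M T^-2] ✓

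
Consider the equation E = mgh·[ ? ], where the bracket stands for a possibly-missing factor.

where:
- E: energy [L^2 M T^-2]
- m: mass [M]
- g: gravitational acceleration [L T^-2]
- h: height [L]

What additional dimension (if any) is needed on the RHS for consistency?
Nothing is missing — the bracketed factor must be dimensionless.

E has dimensions [L^2 M T^-2] and mgh already has dimensions [L^2 M T^-2], so E = mgh is dimensionally complete.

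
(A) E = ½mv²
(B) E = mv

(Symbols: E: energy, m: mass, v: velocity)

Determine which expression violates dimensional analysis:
(B)

(A) E = ½mv²: LHS [L^2 M T^-2], RHS [L^2 M T^-2] ✓
(B) E = mv: LHS [L^2 M T^-2], RHS [L M T^-1] ✗

Expression (B) E = mv is dimensionally incorrect.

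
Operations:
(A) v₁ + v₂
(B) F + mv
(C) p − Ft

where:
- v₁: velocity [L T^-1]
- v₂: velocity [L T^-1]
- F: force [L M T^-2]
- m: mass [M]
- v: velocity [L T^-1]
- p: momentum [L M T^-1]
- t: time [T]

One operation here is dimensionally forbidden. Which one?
(B) F + mv

(A) v₁ + v₂: v₁ [L T^-1] and v₂ [L T^-1] — same dimensions ✓
(B) F + mv: F [L M T^-2] and mv [L M T^-1] — different dimensions cannot be added/subtracted ✗
(C) p − Ft: p [L M T^-1] and Ft [L M T^-1] — same dimensions ✓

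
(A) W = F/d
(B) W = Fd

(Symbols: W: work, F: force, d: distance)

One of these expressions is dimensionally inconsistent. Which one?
(A)

(A) W = F/d: LHS [L^2 M T^-2], RHS [M T^-2] ✗
(B) W = Fd: LHS [L^2 M T^-2], RHS [L^2 M T^-2] ✓

Expression (A) W = F/d is dimensionally incorrect.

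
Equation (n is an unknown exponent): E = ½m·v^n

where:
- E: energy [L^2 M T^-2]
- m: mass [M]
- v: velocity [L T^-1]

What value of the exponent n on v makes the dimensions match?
n = 2

E has dimensions [L^2 M T^-2]; v has dimensions [L T^-1].
The rest of the RHS has dimensions [M], so v^n must supply [L^2 T^-2].
With n = 2: ½m·v^2 has dimensions [L^2 M T^-2], matching the LHS ✓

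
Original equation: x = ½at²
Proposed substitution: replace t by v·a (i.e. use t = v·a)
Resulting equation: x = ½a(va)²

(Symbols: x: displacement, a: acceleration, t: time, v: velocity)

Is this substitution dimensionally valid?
No

[t] = [T] and [v·a] = [L^2 T^-3]. These differ, so the substitution replaces a quantity by one of different dimensions and the result x = ½a(va)² has LHS [L] vs RHS [L^5 T^-8] — inconsistent.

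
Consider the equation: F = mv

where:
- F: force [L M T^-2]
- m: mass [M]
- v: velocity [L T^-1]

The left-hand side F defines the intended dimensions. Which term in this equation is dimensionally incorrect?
The right-hand side term mv

F has dimensions [L M T^-2], but mv has dimensions [L M T^-1], so the term mv is dimensionally wrong for F.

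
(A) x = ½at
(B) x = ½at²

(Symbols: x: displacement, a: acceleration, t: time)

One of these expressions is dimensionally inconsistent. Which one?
(A)

(A) x = ½at: LHS [L], RHS [L T^-1] ✗
(B) x = ½at²: LHS [L], RHS [L] ✓

Expression (A) x = ½at is dimensionally incorrect.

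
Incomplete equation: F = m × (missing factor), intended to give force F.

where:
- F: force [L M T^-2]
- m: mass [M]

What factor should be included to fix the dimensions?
a (acceleration), dimensions [L T^-2]

F has dimensions [L M T^-2] and m has dimensions [M].
The missing factor must have dimensions [L M T^-2] / [M] = [L T^-2], i.e. acceleration (a).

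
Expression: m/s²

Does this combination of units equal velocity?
No

The expression m/s² has dimensions [L T^-2], but velocity has dimensions [L T^-1].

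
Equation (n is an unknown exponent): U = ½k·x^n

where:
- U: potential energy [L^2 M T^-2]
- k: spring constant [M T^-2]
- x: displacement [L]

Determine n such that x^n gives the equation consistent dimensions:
n = 2

U has dimensions [L^2 M T^-2]; x has dimensions [L].
The rest of the RHS has dimensions [M T^-2], so x^n must supply [L^2].
With n = 2: ½k·x^2 has dimensions [L^2 M T^-2], matching the LHS ✓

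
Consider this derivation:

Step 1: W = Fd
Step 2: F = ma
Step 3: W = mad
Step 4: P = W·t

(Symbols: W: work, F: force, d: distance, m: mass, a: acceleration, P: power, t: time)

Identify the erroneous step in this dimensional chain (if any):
Step 4

Step 1: W = Fd → LHS [L^2 M T^-2], RHS [L^2 M T^-2] ✓
Step 2: F = ma → LHS [L M T^-2], RHS [L M T^-2] ✓
Step 3: W = mad → LHS [L^2 M T^-2], RHS [L^2 M T^-2] ✓
Step 4: P = W·t → LHS [L^2 M T^-3], RHS [L^2 M T^-1] ✗

The first dimensional inconsistency appears in step 4: P = W·t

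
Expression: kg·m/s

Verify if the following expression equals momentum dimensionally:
Yes

The expression kg·m/s has dimensions [L M T^-1], which is exactly momentum [L M T^-1].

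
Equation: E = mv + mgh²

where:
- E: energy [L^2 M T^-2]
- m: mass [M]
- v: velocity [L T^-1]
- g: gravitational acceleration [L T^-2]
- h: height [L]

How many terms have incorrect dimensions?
2

LHS E: [L^2 M T^-2]
- mv: [L M T^-1] ✗
- mgh²: [L^3 M T^-2] ✗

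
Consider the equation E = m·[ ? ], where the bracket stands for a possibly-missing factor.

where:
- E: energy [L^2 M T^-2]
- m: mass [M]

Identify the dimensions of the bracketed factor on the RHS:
[L^2 T^-2] — velocity squared (e.g. v²)

E has dimensions [L^2 M T^-2]; m has dimensions [M].
The bracketed factor must supply [L^2 M T^-2] / [M] = [L^2 T^-2].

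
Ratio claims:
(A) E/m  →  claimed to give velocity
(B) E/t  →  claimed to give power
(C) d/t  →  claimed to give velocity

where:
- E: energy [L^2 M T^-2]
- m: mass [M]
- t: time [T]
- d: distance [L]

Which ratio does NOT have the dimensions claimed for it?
(A) E/m does not give velocity

(A) E/m: [L^2 T^-2] ≠ velocity [L T^-1] ✗
(B) E/t: [L^2 M T^-3] = power [L^2 M T^-3] ✓
(C) d/t: [L T^-1] = velocity [L T^-1] ✓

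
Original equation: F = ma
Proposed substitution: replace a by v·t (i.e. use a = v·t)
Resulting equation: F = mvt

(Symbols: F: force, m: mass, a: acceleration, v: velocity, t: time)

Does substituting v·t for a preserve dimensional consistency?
No

[a] = [L T^-2] and [v·t] = [L]. These differ, so the substitution replaces a quantity by one of different dimensions and the result F = mvt has LHS [L M T^-2] vs RHS [L M] — inconsistent.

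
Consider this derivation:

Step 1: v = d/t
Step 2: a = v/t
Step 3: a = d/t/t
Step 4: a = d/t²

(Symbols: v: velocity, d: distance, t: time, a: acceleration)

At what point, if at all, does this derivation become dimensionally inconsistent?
No step introduces an error — all steps are dimensionally consistent.

Step 1: v = d/t → LHS [L T^-1], RHS [L T^-1] ✓
Step 2: a = v/t → LHS [L T^-2], RHS [L T^-2] ✓
Step 3: a = d/t/t → LHS [L T^-2], RHS [L T^-2] ✓
Step 4: a = d/t² → LHS [L T^-2], RHS [L T^-2] ✓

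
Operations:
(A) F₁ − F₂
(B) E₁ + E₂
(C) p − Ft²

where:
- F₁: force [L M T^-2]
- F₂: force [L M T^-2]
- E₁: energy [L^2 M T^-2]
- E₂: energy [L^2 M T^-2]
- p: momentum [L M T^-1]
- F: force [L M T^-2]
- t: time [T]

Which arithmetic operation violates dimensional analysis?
(C) p − Ft²

(A) F₁ − F₂: F₁ [L M T^-2] and F₂ [L M T^-2] — same dimensions ✓
(B) E₁ + E₂: E₁ [L^2 M T^-2] and E₂ [L^2 M T^-2] — same dimensions ✓
(C) p − Ft²: p [L M T^-1] and Ft² [L M] — different dimensions cannot be added/subtracted ✗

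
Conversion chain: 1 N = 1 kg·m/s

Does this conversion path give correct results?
The chain is incorrect (it contains an error).

Incorrect: Newton is kg·m/s², not kg·m/s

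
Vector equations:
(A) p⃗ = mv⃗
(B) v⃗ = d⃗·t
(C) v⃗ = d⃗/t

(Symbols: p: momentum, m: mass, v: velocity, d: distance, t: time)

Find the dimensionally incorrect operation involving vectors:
(B) v⃗ = d⃗·t

(A) p⃗ = mv⃗: LHS [L M T^-1], RHS [L M T^-1] ✓ — mass (scalar) times velocity (vector)
(B) v⃗ = d⃗·t: LHS [L T^-1], RHS [L T] ✗ — velocity is displacement per time; should be d⃗/t
(C) v⃗ = d⃗/t: LHS [L T^-1], RHS [L T^-1] ✓ — displacement (vector) divided by time (scalar)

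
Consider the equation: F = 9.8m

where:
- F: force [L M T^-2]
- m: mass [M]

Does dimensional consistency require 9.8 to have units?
Yes

F has dimensions [L M T^-2], while m alone has dimensions [M]. For the equation to balance, the factor 9.8 must carry dimensions [L T^-2] — it is a dimensional constant (a numerical value of a physical quantity with its units suppressed), not a pure number.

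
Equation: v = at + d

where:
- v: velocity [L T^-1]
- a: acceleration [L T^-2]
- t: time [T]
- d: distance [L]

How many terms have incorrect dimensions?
1

LHS v: [L T^-1]
- at: [L T^-1] ✓
- d: [L] ✗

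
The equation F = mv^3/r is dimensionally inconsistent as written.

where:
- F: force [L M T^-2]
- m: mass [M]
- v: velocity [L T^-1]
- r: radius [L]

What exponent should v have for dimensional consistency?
The exponent of v should be 2: F = mv^2/r

The LHS F has dimensions [L M T^-2]; v has dimensions [L T^-1].
As written, the RHS mv^3/r (exponent 3 on v) has dimensions [L^2 M T^-3], which does not match.
With exponent 2, the RHS mv^2/r has dimensions [L M T^-2], matching the LHS.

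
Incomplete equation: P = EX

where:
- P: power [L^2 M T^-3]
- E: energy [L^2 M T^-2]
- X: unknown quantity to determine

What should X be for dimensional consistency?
X = f (inverse time / frequency (1/t)), dimensions [T^-1]

P has dimensions [L^2 M T^-3]; the rest of the RHS (E) has dimensions [L^2 M T^-2].
So X must have dimensions [T^-1] — X = f (inverse time / frequency (1/t)).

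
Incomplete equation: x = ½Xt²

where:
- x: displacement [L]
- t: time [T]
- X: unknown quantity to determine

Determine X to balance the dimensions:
X = a (acceleration), dimensions [L T^-2]

x has dimensions [L]; the rest of the RHS (½ t²) has dimensions [T^2].
So X must have dimensions [L T^-2] — X = a (acceleration).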